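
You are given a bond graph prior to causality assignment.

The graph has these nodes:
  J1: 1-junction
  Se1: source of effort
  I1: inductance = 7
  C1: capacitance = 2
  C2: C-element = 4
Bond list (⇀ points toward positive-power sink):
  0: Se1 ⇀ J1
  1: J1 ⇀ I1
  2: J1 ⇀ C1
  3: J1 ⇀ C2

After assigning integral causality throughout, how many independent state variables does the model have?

3  (C1, C2, I1 all integral)

#0 stroke at J1  (source Se1 imposes e)
#1 stroke at I1  (I1 outputs flow p/I1)
#2 stroke at J1  (common-f at J1 fixed by 1)
#3 stroke at J1  (1-jn J1 has f-setter on 1)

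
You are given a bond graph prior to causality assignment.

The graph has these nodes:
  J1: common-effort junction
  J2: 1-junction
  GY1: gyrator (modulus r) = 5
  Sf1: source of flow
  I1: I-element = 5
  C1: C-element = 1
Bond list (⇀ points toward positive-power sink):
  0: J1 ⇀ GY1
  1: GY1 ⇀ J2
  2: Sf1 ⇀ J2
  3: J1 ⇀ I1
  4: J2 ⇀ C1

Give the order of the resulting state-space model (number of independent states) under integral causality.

2  (C1, I1 all integral)

#2 |Sf1  (Sf1 (Sf) sets flow on bond)
#1 |J2  (J2: bond 2 brought flow, rest push out)
#4 |J2  (J2: bond 2 brought flow, rest push out)
#0 |J1  (GY1 both-in/both-out from 1)
#3 |I1  (common-e at J1 fixed by 0)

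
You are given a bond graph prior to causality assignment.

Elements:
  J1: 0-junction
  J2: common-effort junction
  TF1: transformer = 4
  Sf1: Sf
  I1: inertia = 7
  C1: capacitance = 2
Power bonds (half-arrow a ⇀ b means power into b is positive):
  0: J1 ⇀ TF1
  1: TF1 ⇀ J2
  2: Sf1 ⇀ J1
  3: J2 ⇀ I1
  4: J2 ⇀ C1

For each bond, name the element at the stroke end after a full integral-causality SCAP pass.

β2 stroke at Sf1  (Sf1: flow source, stroke at near end)
β0 stroke at J1  (only one effort-in slot at J1)
β1 stroke at TF1  (through TF1, causality passes straight; one stroke at TF1)
β3 stroke at I1  (I1: I, integral causality)
β4 stroke at J2  (only one effort-in slot at J2)

b0 |J1
b1 |TF1
b2 |Sf1
b3 |I1
b4 |J2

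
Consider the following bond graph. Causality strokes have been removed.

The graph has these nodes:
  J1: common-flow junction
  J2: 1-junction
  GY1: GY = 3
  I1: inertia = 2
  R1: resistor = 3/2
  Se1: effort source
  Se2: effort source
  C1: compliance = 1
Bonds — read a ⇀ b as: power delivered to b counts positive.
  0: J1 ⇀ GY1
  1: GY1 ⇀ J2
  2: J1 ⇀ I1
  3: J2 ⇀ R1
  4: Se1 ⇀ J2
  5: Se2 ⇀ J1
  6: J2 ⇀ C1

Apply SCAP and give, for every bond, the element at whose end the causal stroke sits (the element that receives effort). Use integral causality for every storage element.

b4 stroke at J2  (Se1: effort source, stroke at far end)
b5 stroke at J1  (Se2 (Se) sets effort on bond)
b2 stroke at I1  (I1: I, integral causality)
b0 stroke at J1  (J1: bond 2 brought flow, rest push out)
b1 stroke at J2  (GY1 both-in/both-out from 0)
b6 stroke at J2  (C1: C, integral causality)
b3 stroke at R1  (closing 1-jn rule on J2)

b0 stroke→J1
b1 stroke→J2
b2 stroke→I1
b3 stroke→R1
b4 stroke→J2
b5 stroke→J1
b6 stroke→J2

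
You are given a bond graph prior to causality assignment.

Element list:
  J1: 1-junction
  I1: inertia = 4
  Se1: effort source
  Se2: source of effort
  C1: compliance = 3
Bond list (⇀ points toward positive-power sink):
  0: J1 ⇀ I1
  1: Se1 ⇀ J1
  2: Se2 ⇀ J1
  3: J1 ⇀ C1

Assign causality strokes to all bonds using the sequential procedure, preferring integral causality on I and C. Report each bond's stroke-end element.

bond 0 |I1
bond 1 |J1
bond 2 |J1
bond 3 |J1

bond 1 stroke at J1  (Se1 fixes effort; stroke away)
bond 2 stroke at J1  (Se2 (Se) sets effort on bond)
bond 0 stroke at I1  (I1 integral (f out))
bond 3 stroke at J1  (common-f at J1 fixed by 0)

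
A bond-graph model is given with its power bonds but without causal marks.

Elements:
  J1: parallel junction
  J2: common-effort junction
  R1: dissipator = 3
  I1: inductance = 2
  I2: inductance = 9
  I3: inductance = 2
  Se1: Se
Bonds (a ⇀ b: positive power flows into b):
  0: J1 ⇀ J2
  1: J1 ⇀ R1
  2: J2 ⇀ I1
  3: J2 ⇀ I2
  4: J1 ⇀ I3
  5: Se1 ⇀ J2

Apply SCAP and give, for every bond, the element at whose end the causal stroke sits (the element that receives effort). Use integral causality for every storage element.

#5 |J2  (Se1 (Se) sets effort on bond)
#0 |J1  (common-e at J2 fixed by 5)
#2 |I1  (common-e at J2 fixed by 5)
#3 |I2  (J2 effort already set via bond 5)
#1 |R1  (J1: bond 0 brought effort, rest push out)
#4 |I3  (0-jn J1 has e-setter on 0)

#0 stroke at J1
#1 stroke at R1
#2 stroke at I1
#3 stroke at I2
#4 stroke at I3
#5 stroke at J2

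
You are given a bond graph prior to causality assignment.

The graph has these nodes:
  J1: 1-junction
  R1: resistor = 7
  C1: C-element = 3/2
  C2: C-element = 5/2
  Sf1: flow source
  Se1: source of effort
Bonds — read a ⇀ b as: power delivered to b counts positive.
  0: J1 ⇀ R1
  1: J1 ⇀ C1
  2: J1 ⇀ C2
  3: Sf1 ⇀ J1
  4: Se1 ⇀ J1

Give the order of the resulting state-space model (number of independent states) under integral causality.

bond 3 →Sf1  (source Sf1 imposes f)
bond 4 →J1  (Se1: effort source, stroke at far end)
bond 0 →J1  (J1 flow already set via bond 3)
bond 1 →J1  (J1 flow already set via bond 3)
bond 2 →J1  (common-f at J1 fixed by 3)

2  (C1, C2 all integral)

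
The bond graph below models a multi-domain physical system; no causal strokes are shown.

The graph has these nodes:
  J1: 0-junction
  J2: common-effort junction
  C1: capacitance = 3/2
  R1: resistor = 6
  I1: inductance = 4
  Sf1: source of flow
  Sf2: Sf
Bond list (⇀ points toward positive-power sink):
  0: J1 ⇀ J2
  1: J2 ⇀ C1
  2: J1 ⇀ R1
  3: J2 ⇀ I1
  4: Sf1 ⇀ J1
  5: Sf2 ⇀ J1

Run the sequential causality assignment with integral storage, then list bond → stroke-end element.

#4 stroke→Sf1  (Sf1 fixes flow; stroke at Sf1)
#5 stroke→Sf2  (Sf2 fixes flow; stroke at Sf2)
#1 stroke→J2  (C1 outputs effort q/C1)
#0 stroke→J1  (J2: bond 1 brought effort, rest push out)
#3 stroke→I1  (J2 effort already set via bond 1)
#2 stroke→R1  (J1 effort already set via bond 0)

b0 stroke at J1
b1 stroke at J2
b2 stroke at R1
b3 stroke at I1
b4 stroke at Sf1
b5 stroke at Sf2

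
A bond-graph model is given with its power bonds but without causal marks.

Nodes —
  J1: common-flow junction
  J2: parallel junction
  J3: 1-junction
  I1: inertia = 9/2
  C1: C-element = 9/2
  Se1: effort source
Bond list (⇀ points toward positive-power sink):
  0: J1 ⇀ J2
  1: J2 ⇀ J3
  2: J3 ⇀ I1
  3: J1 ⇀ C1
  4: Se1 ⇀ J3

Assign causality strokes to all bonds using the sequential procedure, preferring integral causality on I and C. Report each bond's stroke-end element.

#4 →J3  (Se1 (Se) sets effort on bond)
#2 →I1  (I1 outputs flow p/I1)
#1 →J3  (J3 flow already set via bond 2)
#0 →J2  (J2 needs exactly one e-in)
#3 →J1  (J1 flow already set via bond 0)

bond 0 stroke→J2
bond 1 stroke→J3
bond 2 stroke→I1
bond 3 stroke→J1
bond 4 stroke→J3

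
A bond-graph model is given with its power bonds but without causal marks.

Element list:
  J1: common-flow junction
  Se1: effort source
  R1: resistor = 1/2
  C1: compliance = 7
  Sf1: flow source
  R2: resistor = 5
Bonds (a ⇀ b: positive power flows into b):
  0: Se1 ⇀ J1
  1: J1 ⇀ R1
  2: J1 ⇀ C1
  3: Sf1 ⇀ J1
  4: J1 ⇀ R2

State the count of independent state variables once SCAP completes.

bond 0 →J1  (Se1 (Se) sets effort on bond)
bond 3 →Sf1  (Sf1 (Sf) sets flow on bond)
bond 1 →J1  (common-f at J1 fixed by 3)
bond 2 →J1  (J1: bond 3 brought flow, rest push out)
bond 4 →J1  (1-jn J1 has f-setter on 3)

1  (C1 all integral)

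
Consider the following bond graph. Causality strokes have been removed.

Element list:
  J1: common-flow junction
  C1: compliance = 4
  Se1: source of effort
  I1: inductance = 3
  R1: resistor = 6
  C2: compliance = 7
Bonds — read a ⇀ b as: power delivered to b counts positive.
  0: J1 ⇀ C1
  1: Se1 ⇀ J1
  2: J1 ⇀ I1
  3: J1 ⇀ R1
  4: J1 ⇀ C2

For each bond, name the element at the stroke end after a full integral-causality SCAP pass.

#1 stroke→J1  (source Se1 imposes e)
#0 stroke→J1  (prefer integral on C1)
#2 stroke→I1  (I1: I, integral causality)
#3 stroke→J1  (J1 flow already set via bond 2)
#4 stroke→J1  (J1 flow already set via bond 2)

β0 stroke at J1
β1 stroke at J1
β2 stroke at I1
β3 stroke at J1
β4 stroke at J1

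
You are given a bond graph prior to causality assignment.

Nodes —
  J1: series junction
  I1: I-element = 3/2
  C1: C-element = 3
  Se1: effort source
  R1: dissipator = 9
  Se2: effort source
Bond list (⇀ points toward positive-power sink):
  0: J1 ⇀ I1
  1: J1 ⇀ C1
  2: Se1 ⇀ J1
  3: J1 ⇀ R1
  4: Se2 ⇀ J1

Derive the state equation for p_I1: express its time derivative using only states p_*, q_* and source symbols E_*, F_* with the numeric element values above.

dp_I1/dt = E_Se1 + E_Se2 - 6*p_I1 - q_C1/3

b2 stroke→J1  (Se1 fixes effort; stroke away)
b4 stroke→J1  (Se2: effort source, stroke at far end)
b0 stroke→I1  (I1: I, integral causality)
b1 stroke→J1  (common-f at J1 fixed by 0)
b3 stroke→J1  (J1: bond 0 brought flow, rest push out)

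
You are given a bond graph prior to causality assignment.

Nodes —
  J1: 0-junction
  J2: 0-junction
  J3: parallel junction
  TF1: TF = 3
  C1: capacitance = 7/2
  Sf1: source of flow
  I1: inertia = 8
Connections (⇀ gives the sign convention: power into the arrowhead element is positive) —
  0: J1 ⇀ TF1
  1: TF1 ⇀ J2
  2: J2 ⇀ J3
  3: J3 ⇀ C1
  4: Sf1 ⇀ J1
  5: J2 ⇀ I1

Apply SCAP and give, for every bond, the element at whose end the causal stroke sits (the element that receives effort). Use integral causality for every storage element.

β4 stroke→Sf1  (Sf1: flow source, stroke at near end)
β0 stroke→J1  (closing 0-jn rule on J1)
β1 stroke→TF1  (TF1 one-in-one-out from 0)
β3 stroke→J3  (C1: C, integral causality)
β2 stroke→J2  (J3: bond 3 brought effort, rest push out)
β5 stroke→I1  (J2 effort already set via bond 2)

#0 |J1
#1 |TF1
#2 |J2
#3 |J3
#4 |Sf1
#5 |I1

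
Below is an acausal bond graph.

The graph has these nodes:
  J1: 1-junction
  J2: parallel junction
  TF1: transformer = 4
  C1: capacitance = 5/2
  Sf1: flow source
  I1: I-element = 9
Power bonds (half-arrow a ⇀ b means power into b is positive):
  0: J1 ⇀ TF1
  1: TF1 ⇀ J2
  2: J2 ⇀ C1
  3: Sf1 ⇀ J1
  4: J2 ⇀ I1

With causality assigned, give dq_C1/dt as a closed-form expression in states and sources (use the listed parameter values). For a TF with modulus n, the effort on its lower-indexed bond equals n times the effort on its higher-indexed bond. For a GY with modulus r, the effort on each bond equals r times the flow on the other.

dq_C1/dt = 4*F_Sf1 - p_I1/9

#3 stroke at Sf1  (source Sf1 imposes f)
#0 stroke at J1  (1-jn J1 has f-setter on 3)
#1 stroke at TF1  (TF1: transformer flips bond 0)
#2 stroke at J2  (C1 integral (e out))
#4 stroke at I1  (common-e at J2 fixed by 2)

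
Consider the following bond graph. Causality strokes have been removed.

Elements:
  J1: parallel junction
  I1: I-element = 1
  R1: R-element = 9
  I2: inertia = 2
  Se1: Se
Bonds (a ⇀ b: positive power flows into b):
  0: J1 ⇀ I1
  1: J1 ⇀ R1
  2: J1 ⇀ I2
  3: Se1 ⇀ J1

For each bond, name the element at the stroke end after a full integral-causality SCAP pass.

bond 0 stroke→I1
bond 1 stroke→R1
bond 2 stroke→I2
bond 3 stroke→J1

β3 →J1  (Se1 fixes effort; stroke away)
β0 →I1  (0-jn J1 has e-setter on 3)
β1 →R1  (0-jn J1 has e-setter on 3)
β2 →I2  (0-jn J1 has e-setter on 3)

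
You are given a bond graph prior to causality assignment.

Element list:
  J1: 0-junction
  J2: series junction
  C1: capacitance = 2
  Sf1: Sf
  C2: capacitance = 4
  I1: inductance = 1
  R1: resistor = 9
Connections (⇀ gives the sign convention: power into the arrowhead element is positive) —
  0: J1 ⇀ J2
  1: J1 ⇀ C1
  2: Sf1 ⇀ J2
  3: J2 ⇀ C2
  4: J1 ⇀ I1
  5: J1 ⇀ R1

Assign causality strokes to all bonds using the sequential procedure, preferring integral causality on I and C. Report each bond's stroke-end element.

b2 |Sf1  (source Sf1 imposes f)
b0 |J2  (1-jn J2 has f-setter on 2)
b3 |J2  (J2: bond 2 brought flow, rest push out)
b1 |J1  (C1: C, integral causality)
b4 |I1  (J1: bond 1 brought effort, rest push out)
b5 |R1  (0-jn J1 has e-setter on 1)

β0 |J2
β1 |J1
β2 |Sf1
β3 |J2
β4 |I1
β5 |R1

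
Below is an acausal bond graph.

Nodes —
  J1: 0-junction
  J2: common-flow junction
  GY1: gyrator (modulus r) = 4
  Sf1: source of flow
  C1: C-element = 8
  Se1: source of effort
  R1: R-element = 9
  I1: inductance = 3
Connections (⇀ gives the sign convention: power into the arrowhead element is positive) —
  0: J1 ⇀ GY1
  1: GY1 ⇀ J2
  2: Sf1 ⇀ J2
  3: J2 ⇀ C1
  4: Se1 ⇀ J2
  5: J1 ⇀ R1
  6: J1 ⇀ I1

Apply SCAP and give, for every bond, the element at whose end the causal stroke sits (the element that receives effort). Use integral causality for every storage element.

b2 stroke→Sf1  (Sf1 (Sf) sets flow on bond)
b4 stroke→J2  (Se1 (Se) sets effort on bond)
b1 stroke→J2  (common-f at J2 fixed by 2)
b3 stroke→J2  (J2 flow already set via bond 2)
b0 stroke→J1  (GY1 both-in/both-out from 1)
b5 stroke→R1  (common-e at J1 fixed by 0)
b6 stroke→I1  (0-jn J1 has e-setter on 0)

β0 |J1
β1 |J2
β2 |Sf1
β3 |J2
β4 |J2
β5 |R1
β6 |I1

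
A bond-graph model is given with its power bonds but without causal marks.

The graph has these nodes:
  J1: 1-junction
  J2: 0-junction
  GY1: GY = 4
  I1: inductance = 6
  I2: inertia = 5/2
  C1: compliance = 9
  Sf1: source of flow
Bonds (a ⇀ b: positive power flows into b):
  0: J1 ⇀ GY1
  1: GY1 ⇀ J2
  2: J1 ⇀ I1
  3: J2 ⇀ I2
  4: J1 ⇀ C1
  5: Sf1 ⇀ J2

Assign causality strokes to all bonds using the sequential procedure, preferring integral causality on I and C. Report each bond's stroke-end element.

b0 |J1
b1 |J2
b2 |I1
b3 |I2
b4 |J1
b5 |Sf1

#5 |Sf1  (source Sf1 imposes f)
#2 |I1  (prefer integral on I1)
#0 |J1  (J1 flow already set via bond 2)
#4 |J1  (1-jn J1 has f-setter on 2)
#1 |J2  (GY1 both-in/both-out from 0)
#3 |I2  (J2: bond 1 brought effort, rest push out)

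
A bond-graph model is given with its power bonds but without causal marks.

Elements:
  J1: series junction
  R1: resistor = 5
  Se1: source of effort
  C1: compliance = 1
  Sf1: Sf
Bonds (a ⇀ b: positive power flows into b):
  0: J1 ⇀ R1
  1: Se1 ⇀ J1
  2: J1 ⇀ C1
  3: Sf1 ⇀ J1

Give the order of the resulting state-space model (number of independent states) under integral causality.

β1 →J1  (source Se1 imposes e)
β3 →Sf1  (source Sf1 imposes f)
β0 →J1  (J1 flow already set via bond 3)
β2 →J1  (J1 flow already set via bond 3)

1  (C1 all integral)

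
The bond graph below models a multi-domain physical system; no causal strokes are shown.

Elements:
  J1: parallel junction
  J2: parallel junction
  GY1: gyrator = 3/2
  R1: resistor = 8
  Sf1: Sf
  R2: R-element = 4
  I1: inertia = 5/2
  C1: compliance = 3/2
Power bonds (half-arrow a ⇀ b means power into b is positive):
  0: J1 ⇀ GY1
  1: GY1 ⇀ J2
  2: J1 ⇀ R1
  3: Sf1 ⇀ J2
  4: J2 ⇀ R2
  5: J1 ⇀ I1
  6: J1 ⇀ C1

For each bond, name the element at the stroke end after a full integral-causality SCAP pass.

#0 stroke at GY1
#1 stroke at GY1
#2 stroke at R1
#3 stroke at Sf1
#4 stroke at J2
#5 stroke at I1
#6 stroke at J1

bond 3 stroke at Sf1  (source Sf1 imposes f)
bond 5 stroke at I1  (prefer integral on I1)
bond 6 stroke at J1  (C1: C, integral causality)
bond 0 stroke at GY1  (J1: bond 6 brought effort, rest push out)
bond 2 stroke at R1  (common-e at J1 fixed by 6)
bond 1 stroke at GY1  (through GY1, causality inverts; strokes same side of GY1)
bond 4 stroke at J2  (J2 needs exactly one e-in)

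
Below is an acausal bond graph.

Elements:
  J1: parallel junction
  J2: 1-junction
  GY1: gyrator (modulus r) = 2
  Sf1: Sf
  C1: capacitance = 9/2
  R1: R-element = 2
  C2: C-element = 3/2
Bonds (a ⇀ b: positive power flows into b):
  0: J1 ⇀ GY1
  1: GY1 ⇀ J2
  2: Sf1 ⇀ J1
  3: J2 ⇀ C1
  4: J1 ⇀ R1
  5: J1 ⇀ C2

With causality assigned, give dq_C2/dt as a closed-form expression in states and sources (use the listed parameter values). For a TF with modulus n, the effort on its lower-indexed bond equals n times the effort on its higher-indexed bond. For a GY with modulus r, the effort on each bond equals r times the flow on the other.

dq_C2/dt = F_Sf1 - q_C1/9 - q_C2/3

#2 |Sf1  (source Sf1 imposes f)
#3 |J2  (C1: C, integral causality)
#1 |GY1  (J2: last free bond brings flow in)
#0 |GY1  (GY1: gyrator matches bond 1)
#5 |J1  (C2: C, integral causality)
#4 |R1  (0-jn J1 has e-setter on 5)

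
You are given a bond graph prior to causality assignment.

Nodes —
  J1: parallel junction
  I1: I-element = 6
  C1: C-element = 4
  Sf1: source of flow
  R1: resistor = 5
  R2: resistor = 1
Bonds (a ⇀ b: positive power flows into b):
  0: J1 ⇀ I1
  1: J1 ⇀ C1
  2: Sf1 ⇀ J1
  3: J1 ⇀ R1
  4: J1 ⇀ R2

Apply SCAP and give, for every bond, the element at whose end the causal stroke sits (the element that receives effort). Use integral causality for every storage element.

#0 stroke→I1
#1 stroke→J1
#2 stroke→Sf1
#3 stroke→R1
#4 stroke→R2

#2 →Sf1  (Sf1 fixes flow; stroke at Sf1)
#0 →I1  (I1: I, integral causality)
#1 →J1  (C1: C, integral causality)
#3 →R1  (0-jn J1 has e-setter on 1)
#4 →R2  (0-jn J1 has e-setter on 1)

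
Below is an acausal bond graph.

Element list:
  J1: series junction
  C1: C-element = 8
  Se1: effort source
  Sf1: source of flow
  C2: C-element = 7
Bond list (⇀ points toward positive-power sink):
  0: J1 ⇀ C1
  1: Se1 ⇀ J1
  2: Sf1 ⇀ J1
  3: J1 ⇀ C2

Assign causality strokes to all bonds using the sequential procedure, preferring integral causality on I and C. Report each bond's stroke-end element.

#1 stroke at J1  (Se1: effort source, stroke at far end)
#2 stroke at Sf1  (Sf1: flow source, stroke at near end)
#0 stroke at J1  (J1 flow already set via bond 2)
#3 stroke at J1  (J1: bond 2 brought flow, rest push out)

#0 stroke→J1
#1 stroke→J1
#2 stroke→Sf1
#3 stroke→J1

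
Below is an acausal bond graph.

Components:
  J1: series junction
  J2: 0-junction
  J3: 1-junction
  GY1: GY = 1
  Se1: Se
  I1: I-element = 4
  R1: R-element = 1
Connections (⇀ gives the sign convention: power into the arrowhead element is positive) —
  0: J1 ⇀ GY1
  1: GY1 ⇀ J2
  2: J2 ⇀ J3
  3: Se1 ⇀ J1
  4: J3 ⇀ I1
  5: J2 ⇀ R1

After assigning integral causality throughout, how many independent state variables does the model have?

bond 3 →J1  (Se1: effort source, stroke at far end)
bond 0 →GY1  (J1 needs exactly one f-in)
bond 1 →GY1  (GY1 both-in/both-out from 0)
bond 4 →I1  (prefer integral on I1)
bond 2 →J3  (J3: bond 4 brought flow, rest push out)
bond 5 →J2  (J2 needs exactly one e-in)

1  (I1 all integral)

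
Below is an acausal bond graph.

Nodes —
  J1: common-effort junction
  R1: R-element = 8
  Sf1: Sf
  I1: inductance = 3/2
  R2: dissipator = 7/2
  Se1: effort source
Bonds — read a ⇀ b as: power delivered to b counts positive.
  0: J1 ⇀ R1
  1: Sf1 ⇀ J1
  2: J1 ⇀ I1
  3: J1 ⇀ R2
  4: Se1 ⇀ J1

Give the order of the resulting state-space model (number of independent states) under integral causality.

1  (I1 all integral)

β1 →Sf1  (Sf1: flow source, stroke at near end)
β4 →J1  (Se1 (Se) sets effort on bond)
β0 →R1  (common-e at J1 fixed by 4)
β2 →I1  (J1 effort already set via bond 4)
β3 →R2  (J1 effort already set via bond 4)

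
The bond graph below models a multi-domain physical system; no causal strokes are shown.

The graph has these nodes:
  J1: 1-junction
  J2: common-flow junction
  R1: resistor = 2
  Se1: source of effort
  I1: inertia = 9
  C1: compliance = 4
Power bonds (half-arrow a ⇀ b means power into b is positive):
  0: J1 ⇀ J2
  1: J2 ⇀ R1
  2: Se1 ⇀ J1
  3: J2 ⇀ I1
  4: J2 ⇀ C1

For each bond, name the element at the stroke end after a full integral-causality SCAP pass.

b0 stroke→J2
b1 stroke→J2
b2 stroke→J1
b3 stroke→I1
b4 stroke→J2

#2 stroke at J1  (Se1 (Se) sets effort on bond)
#0 stroke at J2  (J1 needs exactly one f-in)
#3 stroke at I1  (prefer integral on I1)
#1 stroke at J2  (J2 flow already set via bond 3)
#4 stroke at J2  (common-f at J2 fixed by 3)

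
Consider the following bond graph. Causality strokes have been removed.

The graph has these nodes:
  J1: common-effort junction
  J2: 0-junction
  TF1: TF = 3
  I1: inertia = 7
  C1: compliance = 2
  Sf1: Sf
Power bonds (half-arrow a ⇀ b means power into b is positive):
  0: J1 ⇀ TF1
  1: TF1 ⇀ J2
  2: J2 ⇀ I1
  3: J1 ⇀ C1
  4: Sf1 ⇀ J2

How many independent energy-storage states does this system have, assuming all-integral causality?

b4 →Sf1  (Sf1 fixes flow; stroke at Sf1)
b2 →I1  (I1 outputs flow p/I1)
b1 →J2  (J2 needs exactly one e-in)
b0 →TF1  (TF1 one-in-one-out from 1)
b3 →J1  (J1 needs exactly one e-in)

2  (C1, I1 all integral)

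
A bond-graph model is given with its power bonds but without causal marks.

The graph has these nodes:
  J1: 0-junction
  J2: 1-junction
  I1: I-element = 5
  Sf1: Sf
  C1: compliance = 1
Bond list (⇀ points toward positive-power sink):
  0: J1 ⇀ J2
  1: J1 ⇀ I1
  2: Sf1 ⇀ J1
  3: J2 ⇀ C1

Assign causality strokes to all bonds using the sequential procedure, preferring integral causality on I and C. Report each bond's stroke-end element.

β2 stroke at Sf1  (Sf1 fixes flow; stroke at Sf1)
β1 stroke at I1  (I1 integral (f out))
β0 stroke at J1  (only one effort-in slot at J1)
β3 stroke at J2  (common-f at J2 fixed by 0)

bond 0 stroke at J1
bond 1 stroke at I1
bond 2 stroke at Sf1
bond 3 stroke at J2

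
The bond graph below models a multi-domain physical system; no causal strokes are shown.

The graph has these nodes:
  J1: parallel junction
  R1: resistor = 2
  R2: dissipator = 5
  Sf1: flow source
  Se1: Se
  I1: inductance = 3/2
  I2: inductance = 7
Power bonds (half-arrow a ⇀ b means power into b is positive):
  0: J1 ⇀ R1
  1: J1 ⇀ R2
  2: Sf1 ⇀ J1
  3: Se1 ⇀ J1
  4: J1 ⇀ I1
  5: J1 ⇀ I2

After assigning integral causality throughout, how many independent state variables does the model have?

#2 stroke at Sf1  (source Sf1 imposes f)
#3 stroke at J1  (Se1: effort source, stroke at far end)
#0 stroke at R1  (J1: bond 3 brought effort, rest push out)
#1 stroke at R2  (0-jn J1 has e-setter on 3)
#4 stroke at I1  (J1 effort already set via bond 3)
#5 stroke at I2  (J1: bond 3 brought effort, rest push out)

2  (I1, I2 all integral)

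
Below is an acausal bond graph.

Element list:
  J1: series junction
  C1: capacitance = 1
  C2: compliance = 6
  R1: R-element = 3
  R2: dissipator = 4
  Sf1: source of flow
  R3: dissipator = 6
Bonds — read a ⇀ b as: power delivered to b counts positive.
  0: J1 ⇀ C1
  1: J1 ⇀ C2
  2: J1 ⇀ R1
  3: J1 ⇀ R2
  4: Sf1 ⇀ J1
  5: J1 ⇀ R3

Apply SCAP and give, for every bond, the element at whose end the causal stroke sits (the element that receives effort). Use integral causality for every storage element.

b0 stroke→J1
b1 stroke→J1
b2 stroke→J1
b3 stroke→J1
b4 stroke→Sf1
b5 stroke→J1

β4 stroke→Sf1  (Sf1 (Sf) sets flow on bond)
β0 stroke→J1  (J1: bond 4 brought flow, rest push out)
β1 stroke→J1  (common-f at J1 fixed by 4)
β2 stroke→J1  (J1: bond 4 brought flow, rest push out)
β3 stroke→J1  (1-jn J1 has f-setter on 4)
β5 stroke→J1  (common-f at J1 fixed by 4)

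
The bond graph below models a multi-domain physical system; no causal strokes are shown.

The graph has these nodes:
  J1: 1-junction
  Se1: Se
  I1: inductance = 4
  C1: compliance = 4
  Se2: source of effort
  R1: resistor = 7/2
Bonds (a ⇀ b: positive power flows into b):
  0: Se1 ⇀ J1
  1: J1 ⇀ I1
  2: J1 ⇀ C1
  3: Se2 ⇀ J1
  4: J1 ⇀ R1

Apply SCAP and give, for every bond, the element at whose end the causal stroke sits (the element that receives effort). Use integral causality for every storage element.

#0 stroke→J1
#1 stroke→I1
#2 stroke→J1
#3 stroke→J1
#4 stroke→J1

bond 0 →J1  (Se1 fixes effort; stroke away)
bond 3 →J1  (Se2: effort source, stroke at far end)
bond 1 →I1  (I1: I, integral causality)
bond 2 →J1  (common-f at J1 fixed by 1)
bond 4 →J1  (common-f at J1 fixed by 1)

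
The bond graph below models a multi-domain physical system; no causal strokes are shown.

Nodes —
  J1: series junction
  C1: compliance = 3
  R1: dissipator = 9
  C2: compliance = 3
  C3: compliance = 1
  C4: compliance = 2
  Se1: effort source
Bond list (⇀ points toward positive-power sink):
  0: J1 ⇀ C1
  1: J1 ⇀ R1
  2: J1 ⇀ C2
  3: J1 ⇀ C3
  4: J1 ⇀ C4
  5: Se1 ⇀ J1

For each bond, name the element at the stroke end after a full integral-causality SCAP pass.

β0 stroke→J1
β1 stroke→R1
β2 stroke→J1
β3 stroke→J1
β4 stroke→J1
β5 stroke→J1

β5 stroke→J1  (Se1 fixes effort; stroke away)
β0 stroke→J1  (C1 outputs effort q/C1)
β2 stroke→J1  (prefer integral on C2)
β3 stroke→J1  (prefer integral on C3)
β4 stroke→J1  (prefer integral on C4)
β1 stroke→R1  (J1 needs exactly one f-in)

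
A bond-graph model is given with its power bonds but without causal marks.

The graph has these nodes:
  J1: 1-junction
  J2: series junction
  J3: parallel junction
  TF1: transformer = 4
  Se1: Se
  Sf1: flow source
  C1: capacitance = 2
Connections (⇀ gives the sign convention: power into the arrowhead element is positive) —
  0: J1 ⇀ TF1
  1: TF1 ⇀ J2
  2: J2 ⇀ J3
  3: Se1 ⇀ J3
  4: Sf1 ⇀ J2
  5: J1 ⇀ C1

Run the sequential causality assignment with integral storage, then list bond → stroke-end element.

β3 →J3  (Se1 fixes effort; stroke away)
β4 →Sf1  (Sf1 fixes flow; stroke at Sf1)
β1 →J2  (common-f at J2 fixed by 4)
β2 →J2  (J2 flow already set via bond 4)
β0 →TF1  (TF TF1: opposite of bond 1)
β5 →J1  (1-jn J1 has f-setter on 0)

β0 stroke at TF1
β1 stroke at J2
β2 stroke at J2
β3 stroke at J3
β4 stroke at Sf1
β5 stroke at J1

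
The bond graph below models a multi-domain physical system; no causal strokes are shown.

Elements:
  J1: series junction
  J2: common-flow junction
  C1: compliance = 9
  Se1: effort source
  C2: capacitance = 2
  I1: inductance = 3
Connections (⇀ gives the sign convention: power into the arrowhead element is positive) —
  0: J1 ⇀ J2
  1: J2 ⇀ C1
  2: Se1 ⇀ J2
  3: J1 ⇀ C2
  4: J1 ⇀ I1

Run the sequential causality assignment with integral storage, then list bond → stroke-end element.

β2 stroke at J2  (Se1: effort source, stroke at far end)
β1 stroke at J2  (C1 integral (e out))
β0 stroke at J1  (J2 needs exactly one f-in)
β3 stroke at J1  (C2 integral (e out))
β4 stroke at I1  (J1 needs exactly one f-in)

b0 stroke at J1
b1 stroke at J2
b2 stroke at J2
b3 stroke at J1
b4 stroke at I1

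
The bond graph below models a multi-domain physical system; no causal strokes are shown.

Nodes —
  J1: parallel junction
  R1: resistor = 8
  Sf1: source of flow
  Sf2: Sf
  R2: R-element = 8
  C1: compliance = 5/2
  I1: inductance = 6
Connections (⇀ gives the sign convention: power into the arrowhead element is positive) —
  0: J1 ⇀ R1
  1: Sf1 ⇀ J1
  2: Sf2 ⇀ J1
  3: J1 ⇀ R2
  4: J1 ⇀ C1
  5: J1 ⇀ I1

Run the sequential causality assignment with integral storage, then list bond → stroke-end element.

#0 stroke at R1
#1 stroke at Sf1
#2 stroke at Sf2
#3 stroke at R2
#4 stroke at J1
#5 stroke at I1

bond 1 →Sf1  (Sf1 (Sf) sets flow on bond)
bond 2 →Sf2  (Sf2 (Sf) sets flow on bond)
bond 4 →J1  (C1 integral (e out))
bond 0 →R1  (0-jn J1 has e-setter on 4)
bond 3 →R2  (J1 effort already set via bond 4)
bond 5 →I1  (J1: bond 4 brought effort, rest push out)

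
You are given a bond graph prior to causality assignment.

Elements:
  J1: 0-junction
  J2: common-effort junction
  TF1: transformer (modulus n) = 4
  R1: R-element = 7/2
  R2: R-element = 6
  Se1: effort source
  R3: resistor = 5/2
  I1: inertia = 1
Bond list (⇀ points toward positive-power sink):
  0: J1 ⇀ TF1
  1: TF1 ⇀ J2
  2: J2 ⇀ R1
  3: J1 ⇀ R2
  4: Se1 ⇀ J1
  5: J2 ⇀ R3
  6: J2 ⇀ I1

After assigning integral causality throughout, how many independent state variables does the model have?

1  (I1 all integral)

β4 |J1  (Se1 (Se) sets effort on bond)
β0 |TF1  (common-e at J1 fixed by 4)
β3 |R2  (J1: bond 4 brought effort, rest push out)
β1 |J2  (through TF1, causality passes straight; one stroke at TF1)
β2 |R1  (J2 effort already set via bond 1)
β5 |R3  (0-jn J2 has e-setter on 1)
β6 |I1  (common-e at J2 fixed by 1)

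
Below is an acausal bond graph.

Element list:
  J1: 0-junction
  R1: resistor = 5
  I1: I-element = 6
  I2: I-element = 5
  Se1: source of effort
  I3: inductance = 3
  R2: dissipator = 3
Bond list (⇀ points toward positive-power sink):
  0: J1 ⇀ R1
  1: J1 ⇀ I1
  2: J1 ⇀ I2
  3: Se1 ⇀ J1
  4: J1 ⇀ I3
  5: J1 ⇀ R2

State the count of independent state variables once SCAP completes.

3  (I1, I2, I3 all integral)

β3 stroke→J1  (source Se1 imposes e)
β0 stroke→R1  (0-jn J1 has e-setter on 3)
β1 stroke→I1  (J1: bond 3 brought effort, rest push out)
β2 stroke→I2  (0-jn J1 has e-setter on 3)
β4 stroke→I3  (J1: bond 3 brought effort, rest push out)
β5 stroke→R2  (J1: bond 3 brought effort, rest push out)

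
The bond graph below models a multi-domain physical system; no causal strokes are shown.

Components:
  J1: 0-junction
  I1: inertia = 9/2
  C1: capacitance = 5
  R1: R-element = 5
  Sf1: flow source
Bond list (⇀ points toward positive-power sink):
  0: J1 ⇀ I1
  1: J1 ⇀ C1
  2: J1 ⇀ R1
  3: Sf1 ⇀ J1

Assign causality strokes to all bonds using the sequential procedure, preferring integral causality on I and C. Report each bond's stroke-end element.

β3 |Sf1  (Sf1 (Sf) sets flow on bond)
β0 |I1  (I1: I, integral causality)
β1 |J1  (prefer integral on C1)
β2 |R1  (J1 effort already set via bond 1)

β0 |I1
β1 |J1
β2 |R1
β3 |Sf1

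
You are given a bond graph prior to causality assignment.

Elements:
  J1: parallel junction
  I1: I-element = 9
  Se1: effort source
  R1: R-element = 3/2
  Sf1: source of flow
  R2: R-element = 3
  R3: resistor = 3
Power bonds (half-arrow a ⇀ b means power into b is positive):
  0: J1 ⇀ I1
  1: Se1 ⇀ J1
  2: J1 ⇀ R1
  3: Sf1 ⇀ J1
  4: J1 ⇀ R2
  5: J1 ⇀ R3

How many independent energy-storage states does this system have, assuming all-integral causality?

1  (I1 all integral)

b1 →J1  (Se1 fixes effort; stroke away)
b3 →Sf1  (Sf1: flow source, stroke at near end)
b0 →I1  (J1 effort already set via bond 1)
b2 →R1  (J1: bond 1 brought effort, rest push out)
b4 →R2  (0-jn J1 has e-setter on 1)
b5 →R3  (J1 effort already set via bond 1)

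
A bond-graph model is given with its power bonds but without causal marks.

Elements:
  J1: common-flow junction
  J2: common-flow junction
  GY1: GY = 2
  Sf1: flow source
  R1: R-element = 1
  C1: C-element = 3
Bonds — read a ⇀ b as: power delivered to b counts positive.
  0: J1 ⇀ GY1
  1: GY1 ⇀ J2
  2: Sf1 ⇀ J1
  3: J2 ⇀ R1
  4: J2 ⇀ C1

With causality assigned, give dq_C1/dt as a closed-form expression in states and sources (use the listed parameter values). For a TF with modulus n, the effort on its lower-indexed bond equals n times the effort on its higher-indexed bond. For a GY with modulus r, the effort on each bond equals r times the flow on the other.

bond 2 stroke at Sf1  (Sf1 (Sf) sets flow on bond)
bond 0 stroke at J1  (common-f at J1 fixed by 2)
bond 1 stroke at J2  (GY1 both-in/both-out from 0)
bond 4 stroke at J2  (C1 integral (e out))
bond 3 stroke at R1  (only one flow-in slot at J2)

dq_C1/dt = 2*F_Sf1 - q_C1/3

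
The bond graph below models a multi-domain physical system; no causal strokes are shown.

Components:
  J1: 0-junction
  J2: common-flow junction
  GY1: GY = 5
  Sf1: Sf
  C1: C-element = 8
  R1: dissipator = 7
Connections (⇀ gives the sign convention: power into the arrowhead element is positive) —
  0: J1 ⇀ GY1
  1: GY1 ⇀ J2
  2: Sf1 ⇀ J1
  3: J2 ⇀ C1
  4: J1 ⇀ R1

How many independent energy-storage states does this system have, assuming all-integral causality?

1  (C1 all integral)

β2 stroke→Sf1  (source Sf1 imposes f)
β3 stroke→J2  (C1 integral (e out))
β1 stroke→GY1  (J2: last free bond brings flow in)
β0 stroke→GY1  (GY GY1: same side as bond 1)
β4 stroke→J1  (J1 needs exactly one e-in)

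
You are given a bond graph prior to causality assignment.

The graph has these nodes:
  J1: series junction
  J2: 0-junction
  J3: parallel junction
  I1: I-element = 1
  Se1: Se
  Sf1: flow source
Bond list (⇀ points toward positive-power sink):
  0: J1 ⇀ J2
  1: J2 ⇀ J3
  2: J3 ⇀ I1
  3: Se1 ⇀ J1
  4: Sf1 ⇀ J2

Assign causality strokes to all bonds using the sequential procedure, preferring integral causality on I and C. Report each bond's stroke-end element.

#3 stroke at J1  (Se1 fixes effort; stroke away)
#4 stroke at Sf1  (Sf1 (Sf) sets flow on bond)
#0 stroke at J2  (closing 1-jn rule on J1)
#1 stroke at J3  (J2 effort already set via bond 0)
#2 stroke at I1  (J3: bond 1 brought effort, rest push out)

#0 →J2
#1 →J3
#2 →I1
#3 →J1
#4 →Sf1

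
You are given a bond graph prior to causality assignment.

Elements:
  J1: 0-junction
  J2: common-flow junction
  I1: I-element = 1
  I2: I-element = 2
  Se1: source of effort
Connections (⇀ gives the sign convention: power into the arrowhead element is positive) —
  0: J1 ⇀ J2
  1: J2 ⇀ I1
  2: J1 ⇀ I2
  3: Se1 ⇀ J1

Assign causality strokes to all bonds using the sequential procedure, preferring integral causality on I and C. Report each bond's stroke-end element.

b3 |J1  (Se1 fixes effort; stroke away)
b0 |J2  (0-jn J1 has e-setter on 3)
b2 |I2  (common-e at J1 fixed by 3)
b1 |I1  (closing 1-jn rule on J2)

β0 |J2
β1 |I1
β2 |I2
β3 |J1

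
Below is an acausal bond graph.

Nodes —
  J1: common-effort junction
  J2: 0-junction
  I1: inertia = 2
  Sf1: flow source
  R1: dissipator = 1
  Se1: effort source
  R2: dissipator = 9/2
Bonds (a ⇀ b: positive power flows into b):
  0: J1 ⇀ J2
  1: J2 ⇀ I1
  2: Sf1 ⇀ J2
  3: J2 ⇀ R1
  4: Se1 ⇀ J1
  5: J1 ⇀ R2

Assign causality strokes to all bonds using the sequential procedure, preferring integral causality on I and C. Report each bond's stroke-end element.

bond 0 |J2
bond 1 |I1
bond 2 |Sf1
bond 3 |R1
bond 4 |J1
bond 5 |R2

b2 |Sf1  (source Sf1 imposes f)
b4 |J1  (Se1 (Se) sets effort on bond)
b0 |J2  (common-e at J1 fixed by 4)
b5 |R2  (J1: bond 4 brought effort, rest push out)
b1 |I1  (common-e at J2 fixed by 0)
b3 |R1  (0-jn J2 has e-setter on 0)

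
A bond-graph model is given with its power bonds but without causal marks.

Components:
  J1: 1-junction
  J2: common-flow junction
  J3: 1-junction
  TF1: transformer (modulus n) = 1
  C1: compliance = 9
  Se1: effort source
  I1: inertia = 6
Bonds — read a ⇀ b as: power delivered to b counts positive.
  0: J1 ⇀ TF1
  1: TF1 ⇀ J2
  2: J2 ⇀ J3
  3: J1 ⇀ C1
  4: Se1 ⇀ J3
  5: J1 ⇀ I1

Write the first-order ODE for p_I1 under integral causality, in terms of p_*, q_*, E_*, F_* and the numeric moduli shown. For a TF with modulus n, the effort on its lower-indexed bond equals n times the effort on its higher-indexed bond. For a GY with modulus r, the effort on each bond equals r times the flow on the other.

dp_I1/dt = E_Se1 - q_C1/9

#4 →J3  (Se1: effort source, stroke at far end)
#2 →J2  (only one flow-in slot at J3)
#1 →TF1  (J2: last free bond brings flow in)
#0 →J1  (through TF1, causality passes straight; one stroke at TF1)
#3 →J1  (C1 outputs effort q/C1)
#5 →I1  (J1: last free bond brings flow in)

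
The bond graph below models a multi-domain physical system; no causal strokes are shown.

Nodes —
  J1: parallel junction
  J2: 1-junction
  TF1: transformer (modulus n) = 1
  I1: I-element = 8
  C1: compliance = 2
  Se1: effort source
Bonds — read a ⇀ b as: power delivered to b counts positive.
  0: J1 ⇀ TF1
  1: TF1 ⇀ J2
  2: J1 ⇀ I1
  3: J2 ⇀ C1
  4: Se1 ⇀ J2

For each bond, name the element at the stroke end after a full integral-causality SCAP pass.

bond 0 |J1
bond 1 |TF1
bond 2 |I1
bond 3 |J2
bond 4 |J2

b4 |J2  (Se1 (Se) sets effort on bond)
b2 |I1  (prefer integral on I1)
b0 |J1  (J1 needs exactly one e-in)
b1 |TF1  (TF TF1: opposite of bond 0)
b3 |J2  (J2: bond 1 brought flow, rest push out)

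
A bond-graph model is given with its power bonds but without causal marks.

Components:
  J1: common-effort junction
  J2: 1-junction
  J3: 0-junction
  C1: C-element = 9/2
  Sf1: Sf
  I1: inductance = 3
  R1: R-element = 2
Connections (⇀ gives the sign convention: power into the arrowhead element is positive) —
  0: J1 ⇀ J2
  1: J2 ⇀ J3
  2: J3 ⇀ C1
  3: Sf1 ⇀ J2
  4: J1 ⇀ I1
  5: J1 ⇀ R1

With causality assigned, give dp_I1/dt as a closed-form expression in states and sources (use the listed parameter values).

dp_I1/dt = -2*F_Sf1 - 2*p_I1/3

β3 |Sf1  (Sf1 fixes flow; stroke at Sf1)
β0 |J2  (1-jn J2 has f-setter on 3)
β1 |J2  (J2 flow already set via bond 3)
β2 |J3  (closing 0-jn rule on J3)
β4 |I1  (I1 integral (f out))
β5 |J1  (J1 needs exactly one e-in)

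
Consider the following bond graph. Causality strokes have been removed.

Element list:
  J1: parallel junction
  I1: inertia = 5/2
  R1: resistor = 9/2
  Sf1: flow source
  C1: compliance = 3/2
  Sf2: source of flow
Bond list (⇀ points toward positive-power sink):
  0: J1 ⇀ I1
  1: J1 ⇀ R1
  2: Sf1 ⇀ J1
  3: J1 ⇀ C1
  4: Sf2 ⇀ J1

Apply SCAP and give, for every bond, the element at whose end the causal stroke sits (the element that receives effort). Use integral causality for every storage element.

b2 stroke→Sf1  (Sf1: flow source, stroke at near end)
b4 stroke→Sf2  (source Sf2 imposes f)
b0 stroke→I1  (I1 integral (f out))
b3 stroke→J1  (C1 outputs effort q/C1)
b1 stroke→R1  (J1 effort already set via bond 3)

b0 →I1
b1 →R1
b2 →Sf1
b3 →J1
b4 →Sf2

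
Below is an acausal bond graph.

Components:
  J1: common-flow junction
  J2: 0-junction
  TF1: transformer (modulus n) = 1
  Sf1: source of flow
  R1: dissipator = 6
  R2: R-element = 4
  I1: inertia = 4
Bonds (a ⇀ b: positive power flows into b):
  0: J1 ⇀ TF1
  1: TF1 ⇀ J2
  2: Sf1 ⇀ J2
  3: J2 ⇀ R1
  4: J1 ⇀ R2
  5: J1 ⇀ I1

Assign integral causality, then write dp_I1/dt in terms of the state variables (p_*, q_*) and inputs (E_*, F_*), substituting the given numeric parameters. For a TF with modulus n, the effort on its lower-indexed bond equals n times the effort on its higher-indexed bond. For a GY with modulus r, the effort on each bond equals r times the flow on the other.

dp_I1/dt = -6*F_Sf1 - 5*p_I1/2

b2 stroke at Sf1  (Sf1: flow source, stroke at near end)
b5 stroke at I1  (I1: I, integral causality)
b0 stroke at J1  (J1 flow already set via bond 5)
b4 stroke at J1  (J1 flow already set via bond 5)
b1 stroke at TF1  (TF1: transformer flips bond 0)
b3 stroke at J2  (only one effort-in slot at J2)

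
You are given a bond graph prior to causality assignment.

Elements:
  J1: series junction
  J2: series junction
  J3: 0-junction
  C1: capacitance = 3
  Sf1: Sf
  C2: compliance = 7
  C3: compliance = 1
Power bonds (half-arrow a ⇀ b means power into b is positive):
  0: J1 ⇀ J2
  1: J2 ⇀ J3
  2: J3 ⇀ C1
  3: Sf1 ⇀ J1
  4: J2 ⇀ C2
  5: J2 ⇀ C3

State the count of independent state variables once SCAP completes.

#3 stroke at Sf1  (Sf1 fixes flow; stroke at Sf1)
#0 stroke at J1  (common-f at J1 fixed by 3)
#1 stroke at J2  (common-f at J2 fixed by 0)
#4 stroke at J2  (common-f at J2 fixed by 0)
#5 stroke at J2  (common-f at J2 fixed by 0)
#2 stroke at J3  (only one effort-in slot at J3)

3  (C1, C2, C3 all integral)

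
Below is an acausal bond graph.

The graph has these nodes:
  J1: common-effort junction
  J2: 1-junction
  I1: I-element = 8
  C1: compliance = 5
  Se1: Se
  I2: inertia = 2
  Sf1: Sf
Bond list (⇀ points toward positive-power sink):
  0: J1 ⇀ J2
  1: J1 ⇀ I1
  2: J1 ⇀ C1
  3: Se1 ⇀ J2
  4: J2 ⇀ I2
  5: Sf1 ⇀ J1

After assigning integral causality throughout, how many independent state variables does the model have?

bond 3 stroke→J2  (Se1 fixes effort; stroke away)
bond 5 stroke→Sf1  (source Sf1 imposes f)
bond 1 stroke→I1  (I1 integral (f out))
bond 2 stroke→J1  (C1: C, integral causality)
bond 0 stroke→J2  (0-jn J1 has e-setter on 2)
bond 4 stroke→I2  (J2 needs exactly one f-in)

3  (C1, I1, I2 all integral)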